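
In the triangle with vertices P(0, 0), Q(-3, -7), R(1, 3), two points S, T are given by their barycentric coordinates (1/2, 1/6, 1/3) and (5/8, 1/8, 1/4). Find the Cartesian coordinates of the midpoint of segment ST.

Barycentric coordinates of the midpoint are the average: (9/16, 7/48, 7/24).
Converting: (9/16)·P + (7/48)·Q + (7/24)·R = (-7/48, -7/48).

(-7/48, -7/48)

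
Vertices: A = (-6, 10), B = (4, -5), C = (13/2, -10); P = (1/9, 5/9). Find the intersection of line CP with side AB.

Barycentric coordinates of P with respect to ABC: (4/9, 1/3, 2/9).
On side AB the C-coordinate is zero; dropping P's C-weight 2/9 and renormalizing the remaining 4/9 : 1/3 gives weights 4/7, 3/7 on A, B.
Q = (4/7)·(-6, 10) + (3/7)·(4, -5) = (-12/7, 25/7).

(-12/7, 25/7)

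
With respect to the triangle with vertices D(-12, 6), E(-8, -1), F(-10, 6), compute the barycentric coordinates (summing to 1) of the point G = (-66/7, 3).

(1/7, 3/7, 3/7)

Signed area of the reference triangle: [DEF] = ½·((-12)·(-1−6) + (-8)·(6−6) + (-10)·(6−(-1))) = ½·(84 + 0 − 70) = 7.
[GEF] = ½·((-66/7)·(-1−6) + (-8)·(6−3) + (-10)·(3−(-1))) = ½·(66 − 24 − 40) = 1, so the D-coordinate is 1/7 = 1/7.
[DGF] = ½·((-12)·(3−6) + (-66/7)·(6−6) + (-10)·(6−3)) = ½·(36 + 0 − 30) = 3, so the E-coordinate is 3/7.
[DEG] = ½·((-12)·(-1−3) + (-8)·(3−6) + (-66/7)·(6−(-1))) = ½·(48 + 24 − 66) = 3, so the F-coordinate is 3/7.
Check: 1/7 + 3/7 + 3/7 = 1.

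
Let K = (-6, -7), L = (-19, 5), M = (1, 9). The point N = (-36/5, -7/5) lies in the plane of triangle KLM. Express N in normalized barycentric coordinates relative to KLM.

(3/5, 1/5, 1/5)

Signed area of the reference triangle: [KLM] = ½·((-6)·(5−9) + (-19)·(9−(-7)) + 1·(-7−5)) = ½·(24 − 304 − 12) = -146.
[NLM] = ½·((-36/5)·(5−9) + (-19)·(9−(-7/5)) + 1·(-7/5−5)) = ½·(144/5 − 988/5 − 32/5) = -438/5, so the K-coordinate is (-438/5)/(-146) = 3/5.
[KNM] = ½·((-6)·(-7/5−9) + (-36/5)·(9−(-7)) + 1·(-7−(-7/5))) = ½·(312/5 − 576/5 − 28/5) = -146/5, so the L-coordinate is 1/5.
[KLN] = ½·((-6)·(5−(-7/5)) + (-19)·(-7/5−(-7)) + (-36/5)·(-7−5)) = ½·(-192/5 − 532/5 + 432/5) = -146/5, so the M-coordinate is 1/5.
Check: 3/5 + 1/5 + 1/5 = 1.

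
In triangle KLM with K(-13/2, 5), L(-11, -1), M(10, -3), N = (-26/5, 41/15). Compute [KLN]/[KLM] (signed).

[KLM] = ½·((-13/2)·(-1−(-3)) + (-11)·(-3−5) + 10·(5−(-1))) = ½·(-13 + 88 + 60) = 135/2.
[KLN] = ½·((-13/2)·(-1−(41/15)) + (-11)·(41/15−5) + (-26/5)·(5−(-1))) = ½·(364/15 + 374/15 − 156/5) = 9, so the ratio is 9/(135/2) = 2/15.

2/15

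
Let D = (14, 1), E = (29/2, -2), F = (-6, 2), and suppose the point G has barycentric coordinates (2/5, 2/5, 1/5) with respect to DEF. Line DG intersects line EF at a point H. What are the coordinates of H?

(23/3, -2/3)

Line DG meets EF where the D-coordinate vanishes; zeroing G's D-weight and renormalizing leaves E, F-weights 2/5 : 1/5 → (2/3, 1/3).
So H = (2/3)·E + (1/3)·F = (23/3, -2/3).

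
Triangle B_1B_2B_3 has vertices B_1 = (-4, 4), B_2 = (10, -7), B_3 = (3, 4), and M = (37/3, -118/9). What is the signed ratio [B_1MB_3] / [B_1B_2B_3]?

14/9

[B_1B_2B_3] = ½·((-4)·(-7−4) + 10·(4−4) + 3·(4−(-7))) = ½·(44 + 0 + 33) = 77/2.
[B_1MB_3] = ½·((-4)·(-118/9−4) + (37/3)·(4−4) + 3·(4−(-118/9))) = ½·(616/9 + 0 + 154/3) = 539/9, so the ratio is (539/9)/(77/2) = 14/9.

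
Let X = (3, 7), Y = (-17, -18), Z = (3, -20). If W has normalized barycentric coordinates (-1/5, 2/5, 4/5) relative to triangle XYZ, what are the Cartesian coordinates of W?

(-5, -123/5)

W = (-1/5)·X + (2/5)·Y + (4/5)·Z.
x-coordinate: (-1/5)·3 + (2/5)·(-17) + (4/5)·3 = -5.
y-coordinate: (-1/5)·7 + (2/5)·(-18) + (4/5)·(-20) = -123/5.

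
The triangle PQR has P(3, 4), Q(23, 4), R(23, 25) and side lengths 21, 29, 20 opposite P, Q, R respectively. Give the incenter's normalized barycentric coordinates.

(3/10, 29/70, 2/7)

The incenter has barycentric coordinates proportional to the opposite side lengths: (21 : 29 : 20).
Normalizing by 21+29+20 = 70 gives (3/10, 29/70, 2/7).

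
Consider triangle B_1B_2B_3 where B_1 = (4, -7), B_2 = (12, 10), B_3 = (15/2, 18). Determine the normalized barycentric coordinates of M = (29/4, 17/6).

(1/2, 1/3, 1/6)

Signed area of the reference triangle: [B_1B_2B_3] = ½·(4·(10−18) + 12·(18−(-7)) + (15/2)·(-7−10)) = ½·(-32 + 300 − 255/2) = 281/4.
[MB_2B_3] = ½·((29/4)·(10−18) + 12·(18−(17/6)) + (15/2)·(17/6−10)) = ½·(-58 + 182 − 215/4) = 281/8, so the B_1-coordinate is (281/8)/(281/4) = 1/2.
[B_1MB_3] = ½·(4·(17/6−18) + (29/4)·(18−(-7)) + (15/2)·(-7−(17/6))) = ½·(-182/3 + 725/4 − 295/4) = 281/12, so the B_2-coordinate is 1/3.
[B_1B_2M] = ½·(4·(10−(17/6)) + 12·(17/6−(-7)) + (29/4)·(-7−10)) = ½·(86/3 + 118 − 493/4) = 281/24, so the B_3-coordinate is 1/6.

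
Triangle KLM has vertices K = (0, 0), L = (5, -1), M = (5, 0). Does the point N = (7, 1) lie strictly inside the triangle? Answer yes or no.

Barycentric coordinates of N: (-2/5, -1, 12/5).
The three coordinates are negative, negative, positive; a point is interior exactly when all three are positive.

no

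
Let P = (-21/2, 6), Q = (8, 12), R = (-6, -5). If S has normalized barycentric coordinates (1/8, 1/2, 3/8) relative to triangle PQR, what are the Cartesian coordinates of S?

(7/16, 39/8)

S = (1/8)·P + (1/2)·Q + (3/8)·R.
x-coordinate: (1/8)·(-21/2) + (1/2)·8 + (3/8)·(-6) = 7/16.
y-coordinate: (1/8)·6 + (1/2)·12 + (3/8)·(-5) = 39/8.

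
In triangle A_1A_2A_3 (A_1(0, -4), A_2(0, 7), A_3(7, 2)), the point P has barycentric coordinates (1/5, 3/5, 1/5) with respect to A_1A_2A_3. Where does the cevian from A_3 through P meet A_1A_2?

(0, 17/4)

Line A_3P meets A_1A_2 where the A_3-coordinate vanishes; zeroing P's A_3-weight and renormalizing leaves A_1, A_2-weights 1/5 : 3/5 → (1/4, 3/4).
So Q = (1/4)·A_1 + (3/4)·A_2 = (0, 17/4).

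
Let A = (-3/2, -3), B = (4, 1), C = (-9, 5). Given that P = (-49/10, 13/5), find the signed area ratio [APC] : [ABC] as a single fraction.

1/5

[ABC] = ½·((-3/2)·(1−5) + 4·(5−(-3)) + (-9)·(-3−1)) = ½·(6 + 32 + 36) = 37.
[APC] = ½·((-3/2)·(13/5−5) + (-49/10)·(5−(-3)) + (-9)·(-3−(13/5))) = ½·(18/5 − 196/5 + 252/5) = 37/5, so the ratio is (37/5)/37 = 1/5.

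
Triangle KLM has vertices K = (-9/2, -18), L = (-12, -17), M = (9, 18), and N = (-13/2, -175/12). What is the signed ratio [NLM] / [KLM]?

[KLM] = ½·((-9/2)·(-17−18) + (-12)·(18−(-18)) + 9·(-18−(-17))) = ½·(315/2 − 432 − 9) = -567/4.
[NLM] = ½·((-13/2)·(-17−18) + (-12)·(18−(-175/12)) + 9·(-175/12−(-17))) = ½·(455/2 − 391 + 87/4) = -567/8, so the ratio is (-567/8)/(-567/4) = 1/2.

1/2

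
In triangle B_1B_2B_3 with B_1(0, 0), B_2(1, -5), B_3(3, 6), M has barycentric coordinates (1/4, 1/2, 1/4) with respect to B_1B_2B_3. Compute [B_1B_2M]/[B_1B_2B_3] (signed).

1/4

The signed ratio [B_1B_2M]/[B_1B_2B_3] equals the barycentric coordinate of M at vertex B_3, which is 1/4.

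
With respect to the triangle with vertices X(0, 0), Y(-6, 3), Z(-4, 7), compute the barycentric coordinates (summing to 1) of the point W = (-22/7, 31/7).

(2/7, 1/7, 4/7)

Signed area of the reference triangle: [XYZ] = ½·(0·(3−7) + (-6)·(7−0) + (-4)·(0−3)) = ½·(0 − 42 + 12) = -15.
[WYZ] = ½·((-22/7)·(3−7) + (-6)·(7−(31/7)) + (-4)·(31/7−3)) = ½·(88/7 − 108/7 − 40/7) = -30/7, so the X-coordinate is (-30/7)/(-15) = 2/7.
[XWZ] = ½·(0·(31/7−7) + (-22/7)·(7−0) + (-4)·(0−(31/7))) = ½·(0 − 22 + 124/7) = -15/7, so the Y-coordinate is 1/7.
[XYW] = ½·(0·(3−(31/7)) + (-6)·(31/7−0) + (-22/7)·(0−3)) = ½·(0 − 186/7 + 66/7) = -60/7, so the Z-coordinate is 4/7.
Check: 2/7 + 1/7 + 4/7 = 1.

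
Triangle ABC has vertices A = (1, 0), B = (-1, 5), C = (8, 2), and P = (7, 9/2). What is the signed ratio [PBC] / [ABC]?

[ABC] = ½·(1·(5−2) + (-1)·(2−0) + 8·(0−5)) = ½·(3 − 2 − 40) = -39/2.
[PBC] = ½·(7·(5−2) + (-1)·(2−(9/2)) + 8·(9/2−5)) = ½·(21 + 5/2 − 4) = 39/4, so the ratio is (39/4)/(-39/2) = -1/2.

-1/2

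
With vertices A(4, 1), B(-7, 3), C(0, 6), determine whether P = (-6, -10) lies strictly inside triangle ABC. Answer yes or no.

no

Barycentric coordinates of P: (2, 2, -3).
The three coordinates are positive, positive, negative; a point is interior exactly when all three are positive.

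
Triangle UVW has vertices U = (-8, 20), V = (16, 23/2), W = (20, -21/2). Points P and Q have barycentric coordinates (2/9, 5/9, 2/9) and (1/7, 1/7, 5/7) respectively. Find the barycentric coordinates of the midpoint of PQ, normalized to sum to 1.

Since both coordinate triples sum to 1, the midpoint's barycentrics are the componentwise average.
(2/9+1/7)/2 = 23/126; similarly 22/63 and 59/126.

(23/126, 22/63, 59/126)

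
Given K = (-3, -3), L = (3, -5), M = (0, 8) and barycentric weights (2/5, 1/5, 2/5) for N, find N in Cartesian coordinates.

(-3/5, 1)

N = (2/5)·K + (1/5)·L + (2/5)·M.
x-coordinate: (2/5)·(-3) + (1/5)·3 + (2/5)·0 = -3/5.
y-coordinate: (2/5)·(-3) + (1/5)·(-5) + (2/5)·8 = 1.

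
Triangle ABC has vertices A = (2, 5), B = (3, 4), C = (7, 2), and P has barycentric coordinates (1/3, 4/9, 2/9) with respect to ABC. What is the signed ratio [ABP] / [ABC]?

The signed ratio [ABP]/[ABC] equals the barycentric coordinate of P at vertex C, which is 2/9.

2/9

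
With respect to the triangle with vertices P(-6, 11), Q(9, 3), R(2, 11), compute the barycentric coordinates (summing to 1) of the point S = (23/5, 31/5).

Signed area of the reference triangle: [PQR] = ½·((-6)·(3−11) + 9·(11−11) + 2·(11−3)) = ½·(48 + 0 + 16) = 32.
[SQR] = ½·((23/5)·(3−11) + 9·(11−(31/5)) + 2·(31/5−3)) = ½·(-184/5 + 216/5 + 32/5) = 32/5, so the P-coordinate is (32/5)/32 = 1/5.
[PSR] = ½·((-6)·(31/5−11) + (23/5)·(11−11) + 2·(11−(31/5))) = ½·(144/5 + 0 + 48/5) = 96/5, so the Q-coordinate is 3/5.
[PQS] = ½·((-6)·(3−(31/5)) + 9·(31/5−11) + (23/5)·(11−3)) = ½·(96/5 − 216/5 + 184/5) = 32/5, so the R-coordinate is 1/5.

(1/5, 3/5, 1/5)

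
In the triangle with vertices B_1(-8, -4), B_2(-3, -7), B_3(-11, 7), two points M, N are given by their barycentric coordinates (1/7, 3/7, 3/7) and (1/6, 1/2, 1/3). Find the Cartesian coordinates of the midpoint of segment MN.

Barycentric coordinates of the midpoint are the average: (13/84, 13/28, 8/21).
Converting: (13/84)·B_1 + (13/28)·B_2 + (8/21)·B_3 = (-191/28, -101/84).

(-191/28, -101/84)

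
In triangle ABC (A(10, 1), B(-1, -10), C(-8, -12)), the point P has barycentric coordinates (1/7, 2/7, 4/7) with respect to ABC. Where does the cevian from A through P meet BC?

Line AP meets BC where the A-coordinate vanishes; zeroing P's A-weight and renormalizing leaves B, C-weights 2/7 : 4/7 → (1/3, 2/3).
So Q = (1/3)·B + (2/3)·C = (-17/3, -34/3).

(-17/3, -34/3)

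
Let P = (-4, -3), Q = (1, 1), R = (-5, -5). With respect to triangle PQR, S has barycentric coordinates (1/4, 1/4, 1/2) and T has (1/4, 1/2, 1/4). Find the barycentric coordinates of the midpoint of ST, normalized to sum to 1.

Since both coordinate triples sum to 1, the midpoint's barycentrics are the componentwise average.
(1/4+1/4)/2 = 1/4; similarly 3/8 and 3/8.

(1/4, 3/8, 3/8)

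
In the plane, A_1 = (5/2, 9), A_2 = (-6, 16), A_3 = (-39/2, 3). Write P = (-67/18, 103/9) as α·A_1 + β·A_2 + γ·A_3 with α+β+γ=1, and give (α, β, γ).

(4/9, 4/9, 1/9)

Signed area of the reference triangle: [A_1A_2A_3] = ½·((5/2)·(16−3) + (-6)·(3−9) + (-39/2)·(9−16)) = ½·(65/2 + 36 + 273/2) = 205/2.
[PA_2A_3] = ½·((-67/18)·(16−3) + (-6)·(3−(103/9)) + (-39/2)·(103/9−16)) = ½·(-871/18 + 152/3 + 533/6) = 410/9, so the A_1-coordinate is (410/9)/(205/2) = 4/9.
[A_1PA_3] = ½·((5/2)·(103/9−3) + (-67/18)·(3−9) + (-39/2)·(9−(103/9))) = ½·(190/9 + 67/3 + 143/3) = 410/9, so the A_2-coordinate is 4/9.
[A_1A_2P] = ½·((5/2)·(16−(103/9)) + (-6)·(103/9−9) + (-67/18)·(9−16)) = ½·(205/18 − 44/3 + 469/18) = 205/18, so the A_3-coordinate is 1/9.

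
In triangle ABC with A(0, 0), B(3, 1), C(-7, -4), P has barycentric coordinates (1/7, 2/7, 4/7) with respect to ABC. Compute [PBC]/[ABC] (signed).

The signed ratio [PBC]/[ABC] equals the barycentric coordinate of P at vertex A, which is 1/7.

1/7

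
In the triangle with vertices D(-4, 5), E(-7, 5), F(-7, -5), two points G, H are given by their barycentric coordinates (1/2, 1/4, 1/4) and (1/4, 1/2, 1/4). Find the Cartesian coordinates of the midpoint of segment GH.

(-47/8, 5/2)

Barycentric coordinates of the midpoint are the average: (3/8, 3/8, 1/4).
Converting: (3/8)·D + (3/8)·E + (1/4)·F = (-47/8, 5/2).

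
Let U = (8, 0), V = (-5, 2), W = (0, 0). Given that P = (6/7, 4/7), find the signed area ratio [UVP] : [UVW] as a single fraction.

3/7

[UVW] = ½·(8·(2−0) + (-5)·(0−0) + 0·(0−2)) = ½·(16 + 0 + 0) = 8.
[UVP] = ½·(8·(2−(4/7)) + (-5)·(4/7−0) + (6/7)·(0−2)) = ½·(80/7 − 20/7 − 12/7) = 24/7, so the ratio is (24/7)/8 = 3/7.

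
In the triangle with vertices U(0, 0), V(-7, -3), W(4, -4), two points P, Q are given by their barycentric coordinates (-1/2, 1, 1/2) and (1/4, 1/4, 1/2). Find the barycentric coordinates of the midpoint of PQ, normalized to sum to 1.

Since both coordinate triples sum to 1, the midpoint's barycentrics are the componentwise average.
(-1/2+1/4)/2 = -1/8; similarly 5/8 and 1/2.

(-1/8, 5/8, 1/2)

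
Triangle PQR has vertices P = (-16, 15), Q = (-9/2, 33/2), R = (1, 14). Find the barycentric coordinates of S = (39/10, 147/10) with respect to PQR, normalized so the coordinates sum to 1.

Signed area of the reference triangle: [PQR] = ½·((-16)·(33/2−14) + (-9/2)·(14−15) + 1·(15−(33/2))) = ½·(-40 + 9/2 − 3/2) = -37/2.
[SQR] = ½·((39/10)·(33/2−14) + (-9/2)·(14−(147/10)) + 1·(147/10−(33/2))) = ½·(39/4 + 63/20 − 9/5) = 111/20, so the P-coordinate is (111/20)/(-37/2) = -3/10.
[PSR] = ½·((-16)·(147/10−14) + (39/10)·(14−15) + 1·(15−(147/10))) = ½·(-56/5 − 39/10 + 3/10) = -37/5, so the Q-coordinate is 2/5.
[PQS] = ½·((-16)·(33/2−(147/10)) + (-9/2)·(147/10−15) + (39/10)·(15−(33/2))) = ½·(-144/5 + 27/20 − 117/20) = -333/20, so the R-coordinate is 9/10.

(-3/10, 2/5, 9/10)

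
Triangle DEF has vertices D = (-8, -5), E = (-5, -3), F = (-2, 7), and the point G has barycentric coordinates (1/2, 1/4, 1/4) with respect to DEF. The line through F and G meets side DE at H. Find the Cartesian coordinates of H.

(-7, -13/3)

Line FG meets DE where the F-coordinate vanishes; zeroing G's F-weight and renormalizing leaves D, E-weights 1/2 : 1/4 → (2/3, 1/3).
So H = (2/3)·D + (1/3)·E = (-7, -13/3).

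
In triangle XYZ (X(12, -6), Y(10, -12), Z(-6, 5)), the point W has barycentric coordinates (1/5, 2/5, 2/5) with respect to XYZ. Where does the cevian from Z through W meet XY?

Line ZW meets XY where the Z-coordinate vanishes; zeroing W's Z-weight and renormalizing leaves X, Y-weights 1/5 : 2/5 → (1/3, 2/3).
So V = (1/3)·X + (2/3)·Y = (32/3, -10).

(32/3, -10)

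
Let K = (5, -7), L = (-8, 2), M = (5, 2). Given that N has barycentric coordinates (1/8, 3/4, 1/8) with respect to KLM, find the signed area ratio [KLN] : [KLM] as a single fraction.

The signed ratio [KLN]/[KLM] equals the barycentric coordinate of N at vertex M, which is 1/8.

1/8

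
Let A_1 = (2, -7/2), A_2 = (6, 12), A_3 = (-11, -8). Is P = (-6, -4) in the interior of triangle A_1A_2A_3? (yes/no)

yes

Barycentric coordinates of P: (64/367, 59/367, 244/367).
The three coordinates are positive, positive, positive; a point is interior exactly when all three are positive.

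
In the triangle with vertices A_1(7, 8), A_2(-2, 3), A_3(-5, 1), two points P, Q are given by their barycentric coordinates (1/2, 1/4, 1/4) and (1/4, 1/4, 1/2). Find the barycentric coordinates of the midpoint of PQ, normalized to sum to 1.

(3/8, 1/4, 3/8)

Since both coordinate triples sum to 1, the midpoint's barycentrics are the componentwise average.
(1/2+1/4)/2 = 3/8; similarly 1/4 and 3/8.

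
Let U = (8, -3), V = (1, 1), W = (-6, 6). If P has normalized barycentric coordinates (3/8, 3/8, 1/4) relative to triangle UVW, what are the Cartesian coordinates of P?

(15/8, 3/4)

P = (3/8)·U + (3/8)·V + (1/4)·W.
x-coordinate: (3/8)·8 + (3/8)·1 + (1/4)·(-6) = 15/8.
y-coordinate: (3/8)·(-3) + (3/8)·1 + (1/4)·6 = 3/4.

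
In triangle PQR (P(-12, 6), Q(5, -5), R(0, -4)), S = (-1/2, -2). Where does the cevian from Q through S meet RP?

Barycentric coordinates of S with respect to PQR: (1/4, 1/2, 1/4).
On side RP the Q-coordinate is zero; dropping S's Q-weight 1/2 and renormalizing the remaining 1/4 : 1/4 gives weights 1/2, 1/2 on R, P.
T = (1/2)·(0, -4) + (1/2)·(-12, 6) = (-6, 1).

(-6, 1)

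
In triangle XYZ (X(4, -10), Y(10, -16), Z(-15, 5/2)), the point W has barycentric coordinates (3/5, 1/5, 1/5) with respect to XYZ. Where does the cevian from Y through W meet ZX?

(-3/4, -55/8)

Line YW meets ZX where the Y-coordinate vanishes; zeroing W's Y-weight and renormalizing leaves Z, X-weights 1/5 : 3/5 → (1/4, 3/4).
So V = (1/4)·Z + (3/4)·X = (-3/4, -55/8).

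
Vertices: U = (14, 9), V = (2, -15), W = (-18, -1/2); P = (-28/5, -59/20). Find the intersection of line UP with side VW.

Barycentric coordinates of P with respect to UVW: (1/5, 3/10, 1/2).
On side VW the U-coordinate is zero; dropping P's U-weight 1/5 and renormalizing the remaining 3/10 : 1/2 gives weights 3/8, 5/8 on V, W.
Q = (3/8)·(2, -15) + (5/8)·(-18, -1/2) = (-21/2, -95/16).

(-21/2, -95/16)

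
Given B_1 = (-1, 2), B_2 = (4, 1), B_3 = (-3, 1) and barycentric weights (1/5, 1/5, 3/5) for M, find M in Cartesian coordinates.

M = (1/5)·B_1 + (1/5)·B_2 + (3/5)·B_3.
x-coordinate: (1/5)·(-1) + (1/5)·4 + (3/5)·(-3) = -6/5.
y-coordinate: (1/5)·2 + (1/5)·1 + (3/5)·1 = 6/5.

(-6/5, 6/5)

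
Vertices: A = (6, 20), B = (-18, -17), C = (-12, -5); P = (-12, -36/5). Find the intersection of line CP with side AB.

(-12, -31/4)

Barycentric coordinates of P with respect to ABC: (1/5, 3/5, 1/5).
On side AB the C-coordinate is zero; dropping P's C-weight 1/5 and renormalizing the remaining 1/5 : 3/5 gives weights 1/4, 3/4 on A, B.
Q = (1/4)·(6, 20) + (3/4)·(-18, -17) = (-12, -31/4).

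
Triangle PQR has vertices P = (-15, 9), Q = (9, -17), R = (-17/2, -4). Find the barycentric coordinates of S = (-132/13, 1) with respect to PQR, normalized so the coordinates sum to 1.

(6/13, 1/13, 6/13)

Signed area of the reference triangle: [PQR] = ½·((-15)·(-17−(-4)) + 9·(-4−9) + (-17/2)·(9−(-17))) = ½·(195 − 117 − 221) = -143/2.
[SQR] = ½·((-132/13)·(-17−(-4)) + 9·(-4−1) + (-17/2)·(1−(-17))) = ½·(132 − 45 − 153) = -33, so the P-coordinate is (-33)/(-143/2) = 6/13.
[PSR] = ½·((-15)·(1−(-4)) + (-132/13)·(-4−9) + (-17/2)·(9−1)) = ½·(-75 + 132 − 68) = -11/2, so the Q-coordinate is 1/13.
[PQS] = ½·((-15)·(-17−1) + 9·(1−9) + (-132/13)·(9−(-17))) = ½·(270 − 72 − 264) = -33, so the R-coordinate is 6/13.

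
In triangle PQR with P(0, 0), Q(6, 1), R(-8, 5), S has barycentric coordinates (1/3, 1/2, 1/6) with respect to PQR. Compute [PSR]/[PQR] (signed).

The signed ratio [PSR]/[PQR] equals the barycentric coordinate of S at vertex Q, which is 1/2.

1/2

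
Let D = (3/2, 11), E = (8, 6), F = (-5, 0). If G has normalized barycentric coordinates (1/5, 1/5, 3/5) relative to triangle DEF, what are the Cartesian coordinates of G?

(-11/10, 17/5)

G = (1/5)·D + (1/5)·E + (3/5)·F.
x-coordinate: (1/5)·(3/2) + (1/5)·8 + (3/5)·(-5) = -11/10.
y-coordinate: (1/5)·11 + (1/5)·6 + (3/5)·0 = 17/5.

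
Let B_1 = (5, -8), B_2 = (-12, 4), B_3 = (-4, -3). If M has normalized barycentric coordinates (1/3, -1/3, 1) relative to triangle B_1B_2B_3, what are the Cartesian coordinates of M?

M = (1/3)·B_1 + (-1/3)·B_2 + 1·B_3.
x-coordinate: (1/3)·5 + (-1/3)·(-12) + 1·(-4) = 5/3.
y-coordinate: (1/3)·(-8) + (-1/3)·4 + 1·(-3) = -7.

(5/3, -7)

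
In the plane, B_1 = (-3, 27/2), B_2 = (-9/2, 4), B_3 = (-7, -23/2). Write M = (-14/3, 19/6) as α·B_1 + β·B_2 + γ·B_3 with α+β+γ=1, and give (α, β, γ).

Signed area of the reference triangle: [B_1B_2B_3] = ½·((-3)·(4−(-23/2)) + (-9/2)·(-23/2−(27/2)) + (-7)·(27/2−4)) = ½·(-93/2 + 225/2 − 133/2) = -1/4.
[MB_2B_3] = ½·((-14/3)·(4−(-23/2)) + (-9/2)·(-23/2−(19/6)) + (-7)·(19/6−4)) = ½·(-217/3 + 66 + 35/6) = -1/4, so the B_1-coordinate is (-1/4)/(-1/4) = 1.
[B_1MB_3] = ½·((-3)·(19/6−(-23/2)) + (-14/3)·(-23/2−(27/2)) + (-7)·(27/2−(19/6))) = ½·(-44 + 350/3 − 217/3) = 1/6, so the B_2-coordinate is -2/3.
[B_1B_2M] = ½·((-3)·(4−(19/6)) + (-9/2)·(19/6−(27/2)) + (-14/3)·(27/2−4)) = ½·(-5/2 + 93/2 − 133/3) = -1/6, so the B_3-coordinate is 2/3.

(1, -2/3, 2/3)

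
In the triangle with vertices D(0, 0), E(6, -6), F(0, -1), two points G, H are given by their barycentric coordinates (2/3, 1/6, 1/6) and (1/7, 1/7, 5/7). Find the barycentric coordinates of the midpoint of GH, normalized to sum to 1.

Since both coordinate triples sum to 1, the midpoint's barycentrics are the componentwise average.
(2/3+1/7)/2 = 17/42; similarly 13/84 and 37/84.

(17/42, 13/84, 37/84)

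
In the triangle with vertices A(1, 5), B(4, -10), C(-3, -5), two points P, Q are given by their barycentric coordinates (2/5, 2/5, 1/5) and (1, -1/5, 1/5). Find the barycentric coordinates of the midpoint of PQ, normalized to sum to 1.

Since both coordinate triples sum to 1, the midpoint's barycentrics are the componentwise average.
(2/5+1)/2 = 7/10; similarly 1/10 and 1/5.

(7/10, 1/10, 1/5)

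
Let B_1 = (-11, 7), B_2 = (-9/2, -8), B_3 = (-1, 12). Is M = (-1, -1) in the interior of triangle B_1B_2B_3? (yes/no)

Barycentric coordinates of M: (-91/365, 52/73, 196/365).
The three coordinates are negative, positive, positive; a point is interior exactly when all three are positive.

no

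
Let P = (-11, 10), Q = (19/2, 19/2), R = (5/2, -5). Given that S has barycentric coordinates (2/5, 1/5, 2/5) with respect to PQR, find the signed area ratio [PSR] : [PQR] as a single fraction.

The signed ratio [PSR]/[PQR] equals the barycentric coordinate of S at vertex Q, which is 1/5.

1/5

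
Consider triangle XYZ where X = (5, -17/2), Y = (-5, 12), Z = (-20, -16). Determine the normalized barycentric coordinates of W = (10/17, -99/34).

(11/17, 5/17, 1/17)

Signed area of the reference triangle: [XYZ] = ½·(5·(12−(-16)) + (-5)·(-16−(-17/2)) + (-20)·(-17/2−12)) = ½·(140 + 75/2 + 410) = 1175/4.
[WYZ] = ½·((10/17)·(12−(-16)) + (-5)·(-16−(-99/34)) + (-20)·(-99/34−12)) = ½·(280/17 + 2225/34 + 5070/17) = 12925/68, so the X-coordinate is (12925/68)/(1175/4) = 11/17.
[XWZ] = ½·(5·(-99/34−(-16)) + (10/17)·(-16−(-17/2)) + (-20)·(-17/2−(-99/34))) = ½·(2225/34 − 75/17 + 1900/17) = 5875/68, so the Y-coordinate is 5/17.
[XYW] = ½·(5·(12−(-99/34)) + (-5)·(-99/34−(-17/2)) + (10/17)·(-17/2−12)) = ½·(2535/34 − 475/17 − 205/17) = 1175/68, so the Z-coordinate is 1/17.
Check: 11/17 + 5/17 + 1/17 = 1.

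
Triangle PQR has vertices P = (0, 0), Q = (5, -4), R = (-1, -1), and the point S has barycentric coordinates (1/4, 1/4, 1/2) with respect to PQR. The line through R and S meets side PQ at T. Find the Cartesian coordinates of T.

(5/2, -2)

Line RS meets PQ where the R-coordinate vanishes; zeroing S's R-weight and renormalizing leaves P, Q-weights 1/4 : 1/4 → (1/2, 1/2).
So T = (1/2)·P + (1/2)·Q = (5/2, -2).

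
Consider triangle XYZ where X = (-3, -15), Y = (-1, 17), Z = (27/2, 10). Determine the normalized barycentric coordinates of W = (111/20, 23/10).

(7/20, 3/20, 1/2)

Signed area of the reference triangle: [XYZ] = ½·((-3)·(17−10) + (-1)·(10−(-15)) + (27/2)·(-15−17)) = ½·(-21 − 25 − 432) = -239.
[WYZ] = ½·((111/20)·(17−10) + (-1)·(10−(23/10)) + (27/2)·(23/10−17)) = ½·(777/20 − 77/10 − 3969/20) = -1673/20, so the X-coordinate is (-1673/20)/(-239) = 7/20.
[XWZ] = ½·((-3)·(23/10−10) + (111/20)·(10−(-15)) + (27/2)·(-15−(23/10))) = ½·(231/10 + 555/4 − 4671/20) = -717/20, so the Y-coordinate is 3/20.
[XYW] = ½·((-3)·(17−(23/10)) + (-1)·(23/10−(-15)) + (111/20)·(-15−17)) = ½·(-441/10 − 173/10 − 888/5) = -239/2, so the Z-coordinate is 1/2.
Check: 7/20 + 3/20 + 1/2 = 1.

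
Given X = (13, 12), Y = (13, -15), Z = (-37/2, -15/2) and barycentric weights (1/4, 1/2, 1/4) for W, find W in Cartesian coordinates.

(41/8, -51/8)

W = (1/4)·X + (1/2)·Y + (1/4)·Z.
x-coordinate: (1/4)·13 + (1/2)·13 + (1/4)·(-37/2) = 41/8.
y-coordinate: (1/4)·12 + (1/2)·(-15) + (1/4)·(-15/2) = -51/8.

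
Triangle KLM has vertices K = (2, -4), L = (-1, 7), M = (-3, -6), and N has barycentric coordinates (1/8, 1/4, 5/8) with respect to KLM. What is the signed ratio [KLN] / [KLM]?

The signed ratio [KLN]/[KLM] equals the barycentric coordinate of N at vertex M, which is 5/8.

5/8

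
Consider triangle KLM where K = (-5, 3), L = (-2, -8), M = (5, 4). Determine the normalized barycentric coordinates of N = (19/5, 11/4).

Signed area of the reference triangle: [KLM] = ½·((-5)·(-8−4) + (-2)·(4−3) + 5·(3−(-8))) = ½·(60 − 2 + 55) = 113/2.
[NLM] = ½·((19/5)·(-8−4) + (-2)·(4−(11/4)) + 5·(11/4−(-8))) = ½·(-228/5 − 5/2 + 215/4) = 113/40, so the K-coordinate is (113/40)/(113/2) = 1/20.
[KNM] = ½·((-5)·(11/4−4) + (19/5)·(4−3) + 5·(3−(11/4))) = ½·(25/4 + 19/5 + 5/4) = 113/20, so the L-coordinate is 1/10.
[KLN] = ½·((-5)·(-8−(11/4)) + (-2)·(11/4−3) + (19/5)·(3−(-8))) = ½·(215/4 + 1/2 + 209/5) = 1921/40, so the M-coordinate is 17/20.
Check: 1/20 + 1/10 + 17/20 = 1.

(1/20, 1/10, 17/20)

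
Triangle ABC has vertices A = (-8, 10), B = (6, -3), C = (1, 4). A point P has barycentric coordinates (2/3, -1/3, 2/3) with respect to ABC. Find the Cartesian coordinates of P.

(-20/3, 31/3)

P = (2/3)·A + (-1/3)·B + (2/3)·C.
x-coordinate: (2/3)·(-8) + (-1/3)·6 + (2/3)·1 = -20/3.
y-coordinate: (2/3)·10 + (-1/3)·(-3) + (2/3)·4 = 31/3.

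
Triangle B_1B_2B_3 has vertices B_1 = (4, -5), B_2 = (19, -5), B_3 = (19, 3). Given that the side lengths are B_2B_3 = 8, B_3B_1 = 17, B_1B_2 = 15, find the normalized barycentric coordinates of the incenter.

(1/5, 17/40, 3/8)

The incenter has barycentric coordinates proportional to the opposite side lengths: (8 : 17 : 15).
Normalizing by 8+17+15 = 40 gives (1/5, 17/40, 3/8).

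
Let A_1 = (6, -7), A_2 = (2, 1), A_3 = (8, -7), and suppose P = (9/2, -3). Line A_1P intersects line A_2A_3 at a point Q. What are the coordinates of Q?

(4, -5/3)

Barycentric coordinates of P with respect to A_1A_2A_3: (1/4, 1/2, 1/4).
On side A_2A_3 the A_1-coordinate is zero; dropping P's A_1-weight 1/4 and renormalizing the remaining 1/2 : 1/4 gives weights 2/3, 1/3 on A_2, A_3.
Q = (2/3)·(2, 1) + (1/3)·(8, -7) = (4, -5/3).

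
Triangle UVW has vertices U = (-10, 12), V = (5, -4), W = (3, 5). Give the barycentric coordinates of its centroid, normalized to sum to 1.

(1/3, 1/3, 1/3)

The centroid is the average of the vertices, so each weight is 1/3.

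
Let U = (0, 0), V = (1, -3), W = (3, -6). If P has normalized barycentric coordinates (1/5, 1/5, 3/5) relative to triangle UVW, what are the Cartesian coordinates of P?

P = (1/5)·U + (1/5)·V + (3/5)·W.
x-coordinate: (1/5)·0 + (1/5)·1 + (3/5)·3 = 2.
y-coordinate: (1/5)·0 + (1/5)·(-3) + (3/5)·(-6) = -21/5.

(2, -21/5)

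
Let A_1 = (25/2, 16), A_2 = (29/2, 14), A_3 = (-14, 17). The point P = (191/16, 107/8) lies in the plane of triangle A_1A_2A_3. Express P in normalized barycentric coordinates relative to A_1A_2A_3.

(-1/2, 11/8, 1/8)

Signed area of the reference triangle: [A_1A_2A_3] = ½·((25/2)·(14−17) + (29/2)·(17−16) + (-14)·(16−14)) = ½·(-75/2 + 29/2 − 28) = -51/2.
[PA_2A_3] = ½·((191/16)·(14−17) + (29/2)·(17−(107/8)) + (-14)·(107/8−14)) = ½·(-573/16 + 841/16 + 35/4) = 51/4, so the A_1-coordinate is (51/4)/(-51/2) = -1/2.
[A_1PA_3] = ½·((25/2)·(107/8−17) + (191/16)·(17−16) + (-14)·(16−(107/8))) = ½·(-725/16 + 191/16 − 147/4) = -561/16, so the A_2-coordinate is 11/8.
[A_1A_2P] = ½·((25/2)·(14−(107/8)) + (29/2)·(107/8−16) + (191/16)·(16−14)) = ½·(125/16 − 609/16 + 191/8) = -51/16, so the A_3-coordinate is 1/8.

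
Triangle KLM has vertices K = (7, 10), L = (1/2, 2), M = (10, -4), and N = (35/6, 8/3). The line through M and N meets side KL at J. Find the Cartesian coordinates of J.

Barycentric coordinates of N with respect to KLM: (1/3, 1/3, 1/3).
On side KL the M-coordinate is zero; dropping N's M-weight 1/3 and renormalizing the remaining 1/3 : 1/3 gives weights 1/2, 1/2 on K, L.
J = (1/2)·(7, 10) + (1/2)·(1/2, 2) = (15/4, 6).

(15/4, 6)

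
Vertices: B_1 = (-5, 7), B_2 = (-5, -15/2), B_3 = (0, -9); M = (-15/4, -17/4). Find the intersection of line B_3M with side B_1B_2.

(-5, -8/3)

Barycentric coordinates of M with respect to B_1B_2B_3: (1/4, 1/2, 1/4).
On side B_1B_2 the B_3-coordinate is zero; dropping M's B_3-weight 1/4 and renormalizing the remaining 1/4 : 1/2 gives weights 1/3, 2/3 on B_1, B_2.
N = (1/3)·(-5, 7) + (2/3)·(-5, -15/2) = (-5, -8/3).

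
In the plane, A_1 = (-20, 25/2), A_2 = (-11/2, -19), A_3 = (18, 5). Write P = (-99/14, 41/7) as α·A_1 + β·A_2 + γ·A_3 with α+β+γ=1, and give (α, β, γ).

(4/7, 1/7, 2/7)

Signed area of the reference triangle: [A_1A_2A_3] = ½·((-20)·(-19−5) + (-11/2)·(5−(25/2)) + 18·(25/2−(-19))) = ½·(480 + 165/4 + 567) = 4353/8.
[PA_2A_3] = ½·((-99/14)·(-19−5) + (-11/2)·(5−(41/7)) + 18·(41/7−(-19))) = ½·(1188/7 + 33/7 + 3132/7) = 4353/14, so the A_1-coordinate is (4353/14)/(4353/8) = 4/7.
[A_1PA_3] = ½·((-20)·(41/7−5) + (-99/14)·(5−(25/2)) + 18·(25/2−(41/7))) = ½·(-120/7 + 1485/28 + 837/7) = 4353/56, so the A_2-coordinate is 1/7.
[A_1A_2P] = ½·((-20)·(-19−(41/7)) + (-11/2)·(41/7−(25/2)) + (-99/14)·(25/2−(-19))) = ½·(3480/7 + 1023/28 − 891/4) = 4353/28, so the A_3-coordinate is 2/7.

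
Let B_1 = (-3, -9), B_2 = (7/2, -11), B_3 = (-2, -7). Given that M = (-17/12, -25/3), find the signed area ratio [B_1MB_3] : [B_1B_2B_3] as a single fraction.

[B_1B_2B_3] = ½·((-3)·(-11−(-7)) + (7/2)·(-7−(-9)) + (-2)·(-9−(-11))) = ½·(12 + 7 − 4) = 15/2.
[B_1MB_3] = ½·((-3)·(-25/3−(-7)) + (-17/12)·(-7−(-9)) + (-2)·(-9−(-25/3))) = ½·(4 − 17/6 + 4/3) = 5/4, so the ratio is (5/4)/(15/2) = 1/6.

1/6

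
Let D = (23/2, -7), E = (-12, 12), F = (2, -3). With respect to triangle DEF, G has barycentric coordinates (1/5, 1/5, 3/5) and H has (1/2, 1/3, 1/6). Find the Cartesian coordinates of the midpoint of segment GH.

(191/120, -2/5)

Barycentric coordinates of the midpoint are the average: (7/20, 4/15, 23/60).
Converting: (7/20)·D + (4/15)·E + (23/60)·F = (191/120, -2/5).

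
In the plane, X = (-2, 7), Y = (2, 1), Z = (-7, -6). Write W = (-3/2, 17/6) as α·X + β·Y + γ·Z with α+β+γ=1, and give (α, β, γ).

(1/2, 1/3, 1/6)

Signed area of the reference triangle: [XYZ] = ½·((-2)·(1−(-6)) + 2·(-6−7) + (-7)·(7−1)) = ½·(-14 − 26 − 42) = -41.
[WYZ] = ½·((-3/2)·(1−(-6)) + 2·(-6−(17/6)) + (-7)·(17/6−1)) = ½·(-21/2 − 53/3 − 77/6) = -41/2, so the X-coordinate is (-41/2)/(-41) = 1/2.
[XWZ] = ½·((-2)·(17/6−(-6)) + (-3/2)·(-6−7) + (-7)·(7−(17/6))) = ½·(-53/3 + 39/2 − 175/6) = -41/3, so the Y-coordinate is 1/3.
[XYW] = ½·((-2)·(1−(17/6)) + 2·(17/6−7) + (-3/2)·(7−1)) = ½·(11/3 − 25/3 − 9) = -41/6, so the Z-coordinate is 1/6.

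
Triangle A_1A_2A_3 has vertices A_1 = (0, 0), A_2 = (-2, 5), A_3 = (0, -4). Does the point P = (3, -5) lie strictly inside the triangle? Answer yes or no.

Barycentric coordinates of P: (25/8, -3/2, -5/8).
The three coordinates are positive, negative, negative; a point is interior exactly when all three are positive.

no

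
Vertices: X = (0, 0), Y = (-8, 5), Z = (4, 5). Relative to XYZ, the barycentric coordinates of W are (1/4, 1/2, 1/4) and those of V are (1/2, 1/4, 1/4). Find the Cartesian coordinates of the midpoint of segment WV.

(-2, 25/8)

Barycentric coordinates of the midpoint are the average: (3/8, 3/8, 1/4).
Converting: (3/8)·X + (3/8)·Y + (1/4)·Z = (-2, 25/8).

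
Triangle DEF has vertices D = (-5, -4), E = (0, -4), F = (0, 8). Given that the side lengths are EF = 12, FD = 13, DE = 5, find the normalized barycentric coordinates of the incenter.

The incenter has barycentric coordinates proportional to the opposite side lengths: (12 : 13 : 5).
Normalizing by 12+13+5 = 30 gives (2/5, 13/30, 1/6).

(2/5, 13/30, 1/6)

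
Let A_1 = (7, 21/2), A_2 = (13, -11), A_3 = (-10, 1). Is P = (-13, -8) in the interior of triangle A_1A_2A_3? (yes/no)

Barycentric coordinates of P: (-486/845, 249/845, 1082/845).
The three coordinates are negative, positive, positive; a point is interior exactly when all three are positive.

no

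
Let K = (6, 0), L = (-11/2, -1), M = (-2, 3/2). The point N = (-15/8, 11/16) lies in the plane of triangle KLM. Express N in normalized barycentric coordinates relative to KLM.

Signed area of the reference triangle: [KLM] = ½·(6·(-1−(3/2)) + (-11/2)·(3/2−0) + (-2)·(0−(-1))) = ½·(-15 − 33/4 − 2) = -101/8.
[NLM] = ½·((-15/8)·(-1−(3/2)) + (-11/2)·(3/2−(11/16)) + (-2)·(11/16−(-1))) = ½·(75/16 − 143/32 − 27/8) = -101/64, so the K-coordinate is (-101/64)/(-101/8) = 1/8.
[KNM] = ½·(6·(11/16−(3/2)) + (-15/8)·(3/2−0) + (-2)·(0−(11/16))) = ½·(-39/8 − 45/16 + 11/8) = -101/32, so the L-coordinate is 1/4.
[KLN] = ½·(6·(-1−(11/16)) + (-11/2)·(11/16−0) + (-15/8)·(0−(-1))) = ½·(-81/8 − 121/32 − 15/8) = -505/64, so the M-coordinate is 5/8.
Check: 1/8 + 1/4 + 5/8 = 1.

(1/8, 1/4, 5/8)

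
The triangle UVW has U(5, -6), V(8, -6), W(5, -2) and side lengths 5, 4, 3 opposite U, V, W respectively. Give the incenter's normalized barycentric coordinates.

(5/12, 1/3, 1/4)

The incenter has barycentric coordinates proportional to the opposite side lengths: (5 : 4 : 3).
Normalizing by 5+4+3 = 12 gives (5/12, 1/3, 1/4).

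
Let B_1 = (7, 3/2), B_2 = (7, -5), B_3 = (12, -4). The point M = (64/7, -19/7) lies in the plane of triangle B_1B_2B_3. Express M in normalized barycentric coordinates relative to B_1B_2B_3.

(2/7, 2/7, 3/7)

Signed area of the reference triangle: [B_1B_2B_3] = ½·(7·(-5−(-4)) + 7·(-4−(3/2)) + 12·(3/2−(-5))) = ½·(-7 − 77/2 + 78) = 65/4.
[MB_2B_3] = ½·((64/7)·(-5−(-4)) + 7·(-4−(-19/7)) + 12·(-19/7−(-5))) = ½·(-64/7 − 9 + 192/7) = 65/14, so the B_1-coordinate is (65/14)/(65/4) = 2/7.
[B_1MB_3] = ½·(7·(-19/7−(-4)) + (64/7)·(-4−(3/2)) + 12·(3/2−(-19/7))) = ½·(9 − 352/7 + 354/7) = 65/14, so the B_2-coordinate is 2/7.
[B_1B_2M] = ½·(7·(-5−(-19/7)) + 7·(-19/7−(3/2)) + (64/7)·(3/2−(-5))) = ½·(-16 − 59/2 + 416/7) = 195/28, so the B_3-coordinate is 3/7.
Check: 2/7 + 2/7 + 3/7 = 1.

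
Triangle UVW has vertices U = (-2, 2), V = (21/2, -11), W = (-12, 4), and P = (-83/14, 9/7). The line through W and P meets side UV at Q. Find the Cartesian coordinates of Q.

(13/6, -7/3)

Barycentric coordinates of P with respect to UVW: (2/7, 1/7, 4/7).
On side UV the W-coordinate is zero; dropping P's W-weight 4/7 and renormalizing the remaining 2/7 : 1/7 gives weights 2/3, 1/3 on U, V.
Q = (2/3)·(-2, 2) + (1/3)·(21/2, -11) = (13/6, -7/3).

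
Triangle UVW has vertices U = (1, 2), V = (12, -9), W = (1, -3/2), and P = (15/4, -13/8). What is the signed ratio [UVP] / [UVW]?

[UVW] = ½·(1·(-9−(-3/2)) + 12·(-3/2−2) + 1·(2−(-9))) = ½·(-15/2 − 42 + 11) = -77/4.
[UVP] = ½·(1·(-9−(-13/8)) + 12·(-13/8−2) + (15/4)·(2−(-9))) = ½·(-59/8 − 87/2 + 165/4) = -77/16, so the ratio is (-77/16)/(-77/4) = 1/4.

1/4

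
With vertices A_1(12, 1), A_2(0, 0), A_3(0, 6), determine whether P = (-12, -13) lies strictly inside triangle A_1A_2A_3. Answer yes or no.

no

Barycentric coordinates of P: (-1, 4, -2).
The three coordinates are negative, positive, negative; a point is interior exactly when all three are positive.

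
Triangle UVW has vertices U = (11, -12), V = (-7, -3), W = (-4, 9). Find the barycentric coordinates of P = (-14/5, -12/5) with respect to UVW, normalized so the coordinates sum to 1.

Signed area of the reference triangle: [UVW] = ½·(11·(-3−9) + (-7)·(9−(-12)) + (-4)·(-12−(-3))) = ½·(-132 − 147 + 36) = -243/2.
[PVW] = ½·((-14/5)·(-3−9) + (-7)·(9−(-12/5)) + (-4)·(-12/5−(-3))) = ½·(168/5 − 399/5 − 12/5) = -243/10, so the U-coordinate is (-243/10)/(-243/2) = 1/5.
[UPW] = ½·(11·(-12/5−9) + (-14/5)·(9−(-12)) + (-4)·(-12−(-12/5))) = ½·(-627/5 − 294/5 + 192/5) = -729/10, so the V-coordinate is 3/5.
[UVP] = ½·(11·(-3−(-12/5)) + (-7)·(-12/5−(-12)) + (-14/5)·(-12−(-3))) = ½·(-33/5 − 336/5 + 126/5) = -243/10, so the W-coordinate is 1/5.
Check: 1/5 + 3/5 + 1/5 = 1.

(1/5, 3/5, 1/5)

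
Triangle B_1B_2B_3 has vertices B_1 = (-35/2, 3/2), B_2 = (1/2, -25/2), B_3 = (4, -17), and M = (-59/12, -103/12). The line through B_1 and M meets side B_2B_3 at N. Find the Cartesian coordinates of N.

Barycentric coordinates of M with respect to B_1B_2B_3: (1/3, 1/2, 1/6).
On side B_2B_3 the B_1-coordinate is zero; dropping M's B_1-weight 1/3 and renormalizing the remaining 1/2 : 1/6 gives weights 3/4, 1/4 on B_2, B_3.
N = (3/4)·(1/2, -25/2) + (1/4)·(4, -17) = (11/8, -109/8).

(11/8, -109/8)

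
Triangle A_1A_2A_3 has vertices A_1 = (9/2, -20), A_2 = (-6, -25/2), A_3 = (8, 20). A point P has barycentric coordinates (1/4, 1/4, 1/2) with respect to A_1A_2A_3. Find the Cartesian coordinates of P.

P = (1/4)·A_1 + (1/4)·A_2 + (1/2)·A_3.
x-coordinate: (1/4)·(9/2) + (1/4)·(-6) + (1/2)·8 = 29/8.
y-coordinate: (1/4)·(-20) + (1/4)·(-25/2) + (1/2)·20 = 15/8.

(29/8, 15/8)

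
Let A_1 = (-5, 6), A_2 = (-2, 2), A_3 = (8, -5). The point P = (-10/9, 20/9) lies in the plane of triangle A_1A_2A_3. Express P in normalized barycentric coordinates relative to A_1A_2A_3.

Signed area of the reference triangle: [A_1A_2A_3] = ½·((-5)·(2−(-5)) + (-2)·(-5−6) + 8·(6−2)) = ½·(-35 + 22 + 32) = 19/2.
[PA_2A_3] = ½·((-10/9)·(2−(-5)) + (-2)·(-5−(20/9)) + 8·(20/9−2)) = ½·(-70/9 + 130/9 + 16/9) = 38/9, so the A_1-coordinate is (38/9)/(19/2) = 4/9.
[A_1PA_3] = ½·((-5)·(20/9−(-5)) + (-10/9)·(-5−6) + 8·(6−(20/9))) = ½·(-325/9 + 110/9 + 272/9) = 19/6, so the A_2-coordinate is 1/3.
[A_1A_2P] = ½·((-5)·(2−(20/9)) + (-2)·(20/9−6) + (-10/9)·(6−2)) = ½·(10/9 + 68/9 − 40/9) = 19/9, so the A_3-coordinate is 2/9.

(4/9, 1/3, 2/9)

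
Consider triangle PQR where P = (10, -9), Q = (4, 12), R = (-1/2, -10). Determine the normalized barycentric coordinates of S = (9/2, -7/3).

Signed area of the reference triangle: [PQR] = ½·(10·(12−(-10)) + 4·(-10−(-9)) + (-1/2)·(-9−12)) = ½·(220 − 4 + 21/2) = 453/4.
[SQR] = ½·((9/2)·(12−(-10)) + 4·(-10−(-7/3)) + (-1/2)·(-7/3−12)) = ½·(99 − 92/3 + 43/6) = 151/4, so the P-coordinate is (151/4)/(453/4) = 1/3.
[PSR] = ½·(10·(-7/3−(-10)) + (9/2)·(-10−(-9)) + (-1/2)·(-9−(-7/3))) = ½·(230/3 − 9/2 + 10/3) = 151/4, so the Q-coordinate is 1/3.
[PQS] = ½·(10·(12−(-7/3)) + 4·(-7/3−(-9)) + (9/2)·(-9−12)) = ½·(430/3 + 80/3 − 189/2) = 151/4, so the R-coordinate is 1/3.

(1/3, 1/3, 1/3)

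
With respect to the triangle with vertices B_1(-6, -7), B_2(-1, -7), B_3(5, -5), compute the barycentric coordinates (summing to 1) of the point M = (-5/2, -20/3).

Signed area of the reference triangle: [B_1B_2B_3] = ½·((-6)·(-7−(-5)) + (-1)·(-5−(-7)) + 5·(-7−(-7))) = ½·(12 − 2 + 0) = 5.
[MB_2B_3] = ½·((-5/2)·(-7−(-5)) + (-1)·(-5−(-20/3)) + 5·(-20/3−(-7))) = ½·(5 − 5/3 + 5/3) = 5/2, so the B_1-coordinate is (5/2)/5 = 1/2.
[B_1MB_3] = ½·((-6)·(-20/3−(-5)) + (-5/2)·(-5−(-7)) + 5·(-7−(-20/3))) = ½·(10 − 5 − 5/3) = 5/3, so the B_2-coordinate is 1/3.
[B_1B_2M] = ½·((-6)·(-7−(-20/3)) + (-1)·(-20/3−(-7)) + (-5/2)·(-7−(-7))) = ½·(2 − 1/3 + 0) = 5/6, so the B_3-coordinate is 1/6.
Check: 1/2 + 1/3 + 1/6 = 1.

(1/2, 1/3, 1/6)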